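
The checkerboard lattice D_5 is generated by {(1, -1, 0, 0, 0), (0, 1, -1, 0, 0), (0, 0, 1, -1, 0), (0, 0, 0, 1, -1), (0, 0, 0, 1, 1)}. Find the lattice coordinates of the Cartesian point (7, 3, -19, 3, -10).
7b₁ + 10b₂ - 9b₃ + 2b₄ - 8b₅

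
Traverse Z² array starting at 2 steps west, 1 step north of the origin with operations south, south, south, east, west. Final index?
(-2, -2)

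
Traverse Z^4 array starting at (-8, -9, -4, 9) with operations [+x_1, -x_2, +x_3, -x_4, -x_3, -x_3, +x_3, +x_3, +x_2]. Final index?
(-7, -9, -3, 8)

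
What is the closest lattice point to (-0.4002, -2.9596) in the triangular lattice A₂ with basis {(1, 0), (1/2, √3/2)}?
(-0.5, -2.598)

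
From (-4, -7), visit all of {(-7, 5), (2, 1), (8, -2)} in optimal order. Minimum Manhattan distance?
37
(one optimal route: (-4, -7) → (-7, 5) → (2, 1) → (8, -2))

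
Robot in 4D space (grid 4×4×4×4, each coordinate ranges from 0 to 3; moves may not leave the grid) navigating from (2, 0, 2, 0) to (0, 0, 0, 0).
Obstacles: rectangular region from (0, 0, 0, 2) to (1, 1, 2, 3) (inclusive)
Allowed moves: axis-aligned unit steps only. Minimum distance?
4
(one shortest path: (2, 0, 2, 0) → (1, 0, 2, 0) → (0, 0, 2, 0) → (0, 0, 1, 0) → (0, 0, 0, 0))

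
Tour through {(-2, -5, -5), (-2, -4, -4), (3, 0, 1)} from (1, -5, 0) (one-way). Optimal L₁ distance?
24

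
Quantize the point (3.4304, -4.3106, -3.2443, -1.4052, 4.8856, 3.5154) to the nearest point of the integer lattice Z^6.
(3, -4, -3, -1, 5, 4)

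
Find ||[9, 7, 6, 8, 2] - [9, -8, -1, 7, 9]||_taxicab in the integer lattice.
30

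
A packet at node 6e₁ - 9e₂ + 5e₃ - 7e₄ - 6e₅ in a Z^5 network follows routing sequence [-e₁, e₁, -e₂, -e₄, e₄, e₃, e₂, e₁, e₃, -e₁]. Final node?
(6, -9, 7, -7, -6)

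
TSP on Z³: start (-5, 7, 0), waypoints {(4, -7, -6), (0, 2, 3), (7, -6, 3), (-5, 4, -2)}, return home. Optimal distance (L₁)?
70
(one optimal route: (-5, 7, 0) → (0, 2, 3) → (7, -6, 3) → (4, -7, -6) → (-5, 4, -2) → (-5, 7, 0))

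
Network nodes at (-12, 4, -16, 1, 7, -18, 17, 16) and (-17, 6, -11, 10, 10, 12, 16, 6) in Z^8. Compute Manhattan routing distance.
65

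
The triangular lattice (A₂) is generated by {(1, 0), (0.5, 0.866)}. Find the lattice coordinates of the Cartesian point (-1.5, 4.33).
-4b₁ + 5b₂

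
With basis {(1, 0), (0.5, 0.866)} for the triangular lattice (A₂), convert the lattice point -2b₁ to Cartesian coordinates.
(-2, 0)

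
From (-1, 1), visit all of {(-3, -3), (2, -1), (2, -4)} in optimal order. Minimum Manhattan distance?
14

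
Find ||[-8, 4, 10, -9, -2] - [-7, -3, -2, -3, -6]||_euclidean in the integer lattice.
15.6844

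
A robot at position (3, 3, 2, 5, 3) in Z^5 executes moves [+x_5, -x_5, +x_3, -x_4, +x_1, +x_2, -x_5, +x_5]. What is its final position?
(4, 4, 3, 4, 3)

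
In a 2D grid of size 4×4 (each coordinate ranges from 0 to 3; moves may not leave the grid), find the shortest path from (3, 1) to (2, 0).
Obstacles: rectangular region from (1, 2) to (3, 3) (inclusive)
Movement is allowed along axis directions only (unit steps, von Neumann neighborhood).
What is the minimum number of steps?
2
(one shortest path: (3, 1) → (2, 1) → (2, 0))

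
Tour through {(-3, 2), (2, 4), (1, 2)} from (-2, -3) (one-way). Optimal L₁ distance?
13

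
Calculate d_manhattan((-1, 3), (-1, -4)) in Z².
7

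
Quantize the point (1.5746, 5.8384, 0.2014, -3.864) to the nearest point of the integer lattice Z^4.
(2, 6, 0, -4)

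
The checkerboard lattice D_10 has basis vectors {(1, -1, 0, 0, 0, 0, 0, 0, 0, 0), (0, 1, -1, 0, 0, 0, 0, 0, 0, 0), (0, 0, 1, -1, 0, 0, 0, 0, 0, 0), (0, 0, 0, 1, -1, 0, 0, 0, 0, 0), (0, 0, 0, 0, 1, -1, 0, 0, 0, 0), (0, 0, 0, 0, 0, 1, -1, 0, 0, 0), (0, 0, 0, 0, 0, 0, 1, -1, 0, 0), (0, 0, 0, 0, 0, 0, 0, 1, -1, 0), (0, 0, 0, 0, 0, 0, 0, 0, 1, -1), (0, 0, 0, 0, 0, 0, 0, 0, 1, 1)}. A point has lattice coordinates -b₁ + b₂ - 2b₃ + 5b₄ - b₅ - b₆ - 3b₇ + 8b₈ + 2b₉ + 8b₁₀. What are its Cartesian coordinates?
(-1, 2, -3, 7, -6, 0, -2, 11, 2, 6)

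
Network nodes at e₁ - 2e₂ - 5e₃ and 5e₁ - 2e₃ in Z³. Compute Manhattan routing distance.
9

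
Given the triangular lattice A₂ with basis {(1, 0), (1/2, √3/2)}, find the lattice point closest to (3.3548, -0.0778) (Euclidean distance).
(3, 0)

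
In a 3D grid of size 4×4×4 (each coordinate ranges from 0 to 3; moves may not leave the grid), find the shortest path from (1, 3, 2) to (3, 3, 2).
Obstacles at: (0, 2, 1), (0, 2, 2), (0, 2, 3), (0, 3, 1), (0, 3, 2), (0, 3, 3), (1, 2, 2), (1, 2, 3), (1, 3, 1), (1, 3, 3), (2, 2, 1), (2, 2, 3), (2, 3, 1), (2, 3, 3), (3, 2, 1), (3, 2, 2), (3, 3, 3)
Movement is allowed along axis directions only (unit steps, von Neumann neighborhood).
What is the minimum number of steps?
2
(one shortest path: (1, 3, 2) → (2, 3, 2) → (3, 3, 2))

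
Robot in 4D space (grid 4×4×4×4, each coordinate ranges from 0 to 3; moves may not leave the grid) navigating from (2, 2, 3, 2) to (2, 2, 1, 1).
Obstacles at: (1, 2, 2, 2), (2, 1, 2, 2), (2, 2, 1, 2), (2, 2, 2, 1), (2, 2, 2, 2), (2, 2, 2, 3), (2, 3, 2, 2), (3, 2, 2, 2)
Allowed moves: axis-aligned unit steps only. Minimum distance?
5
(one shortest path: (2, 2, 3, 2) → (1, 2, 3, 2) → (1, 2, 3, 1) → (1, 2, 2, 1) → (1, 2, 1, 1) → (2, 2, 1, 1))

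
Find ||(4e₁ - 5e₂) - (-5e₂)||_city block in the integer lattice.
4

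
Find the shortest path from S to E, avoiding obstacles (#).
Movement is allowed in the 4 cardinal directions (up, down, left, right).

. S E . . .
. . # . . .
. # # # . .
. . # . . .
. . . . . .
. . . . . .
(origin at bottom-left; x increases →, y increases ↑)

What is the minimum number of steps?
1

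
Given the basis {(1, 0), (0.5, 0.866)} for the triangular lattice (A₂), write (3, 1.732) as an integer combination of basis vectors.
2b₁ + 2b₂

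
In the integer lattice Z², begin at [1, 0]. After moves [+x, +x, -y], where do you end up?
(3, -1)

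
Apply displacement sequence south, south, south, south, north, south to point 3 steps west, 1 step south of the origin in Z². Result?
(-3, -5)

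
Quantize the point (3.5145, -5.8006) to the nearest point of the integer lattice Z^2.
(4, -6)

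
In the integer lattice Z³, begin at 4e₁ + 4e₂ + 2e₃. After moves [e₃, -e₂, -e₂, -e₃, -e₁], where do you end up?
(3, 2, 2)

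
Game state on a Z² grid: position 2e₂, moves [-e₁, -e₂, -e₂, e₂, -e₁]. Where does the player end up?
(-2, 1)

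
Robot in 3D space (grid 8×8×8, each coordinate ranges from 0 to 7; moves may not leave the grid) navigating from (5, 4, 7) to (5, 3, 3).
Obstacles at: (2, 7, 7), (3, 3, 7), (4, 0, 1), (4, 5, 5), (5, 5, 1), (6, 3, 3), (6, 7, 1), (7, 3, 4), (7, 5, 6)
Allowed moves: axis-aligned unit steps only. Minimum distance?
5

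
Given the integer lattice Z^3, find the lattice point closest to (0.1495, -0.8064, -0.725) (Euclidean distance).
(0, -1, -1)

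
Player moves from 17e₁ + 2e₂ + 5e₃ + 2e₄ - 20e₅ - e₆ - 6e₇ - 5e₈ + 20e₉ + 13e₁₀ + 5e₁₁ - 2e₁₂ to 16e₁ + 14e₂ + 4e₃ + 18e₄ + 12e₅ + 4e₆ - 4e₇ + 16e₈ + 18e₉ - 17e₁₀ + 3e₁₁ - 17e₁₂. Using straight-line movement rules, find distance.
55.0364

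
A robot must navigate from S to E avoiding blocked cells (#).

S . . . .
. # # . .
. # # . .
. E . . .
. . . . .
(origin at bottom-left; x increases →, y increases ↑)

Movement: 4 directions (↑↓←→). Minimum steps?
4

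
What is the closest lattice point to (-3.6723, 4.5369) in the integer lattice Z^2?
(-4, 5)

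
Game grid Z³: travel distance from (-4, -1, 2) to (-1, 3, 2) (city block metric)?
7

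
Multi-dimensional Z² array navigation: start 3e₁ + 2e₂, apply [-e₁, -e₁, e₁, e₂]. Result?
(2, 3)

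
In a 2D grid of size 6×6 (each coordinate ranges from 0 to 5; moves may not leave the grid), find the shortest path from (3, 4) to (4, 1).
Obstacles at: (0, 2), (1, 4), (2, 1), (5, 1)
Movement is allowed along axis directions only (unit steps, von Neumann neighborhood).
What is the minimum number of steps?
4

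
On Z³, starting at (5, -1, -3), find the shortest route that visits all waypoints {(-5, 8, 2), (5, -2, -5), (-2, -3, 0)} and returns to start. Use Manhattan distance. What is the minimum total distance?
56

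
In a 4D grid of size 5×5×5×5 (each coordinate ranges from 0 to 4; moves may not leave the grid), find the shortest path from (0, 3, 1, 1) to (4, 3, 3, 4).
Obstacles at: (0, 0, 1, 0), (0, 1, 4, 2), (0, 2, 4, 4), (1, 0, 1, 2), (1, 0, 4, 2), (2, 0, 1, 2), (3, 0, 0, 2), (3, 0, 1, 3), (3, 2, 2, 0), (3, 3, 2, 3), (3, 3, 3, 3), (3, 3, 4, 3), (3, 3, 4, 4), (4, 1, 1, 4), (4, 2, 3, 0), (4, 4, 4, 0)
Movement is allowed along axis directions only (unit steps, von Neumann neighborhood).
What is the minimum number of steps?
9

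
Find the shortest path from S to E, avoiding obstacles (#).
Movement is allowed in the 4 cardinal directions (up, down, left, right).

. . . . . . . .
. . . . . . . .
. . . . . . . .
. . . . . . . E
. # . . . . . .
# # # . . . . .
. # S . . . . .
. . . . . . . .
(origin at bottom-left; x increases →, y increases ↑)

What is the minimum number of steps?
8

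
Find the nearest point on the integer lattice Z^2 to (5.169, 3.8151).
(5, 4)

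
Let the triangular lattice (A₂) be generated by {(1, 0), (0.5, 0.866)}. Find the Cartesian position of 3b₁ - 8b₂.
(-1, -6.928)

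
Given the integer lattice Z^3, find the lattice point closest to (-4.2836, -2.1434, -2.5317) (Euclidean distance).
(-4, -2, -3)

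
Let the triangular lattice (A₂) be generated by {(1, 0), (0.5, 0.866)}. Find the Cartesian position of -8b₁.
(-8, 0)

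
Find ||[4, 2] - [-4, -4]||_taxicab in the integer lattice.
14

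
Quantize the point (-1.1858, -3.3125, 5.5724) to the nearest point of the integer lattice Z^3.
(-1, -3, 6)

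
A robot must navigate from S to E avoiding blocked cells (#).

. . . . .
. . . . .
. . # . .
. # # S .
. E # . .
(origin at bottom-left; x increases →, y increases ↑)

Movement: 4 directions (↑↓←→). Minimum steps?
9
(one shortest path: (3, 1) → (3, 2) → (3, 3) → (2, 3) → (1, 3) → (0, 3) → (0, 2) → (0, 1) → (0, 0) → (1, 0))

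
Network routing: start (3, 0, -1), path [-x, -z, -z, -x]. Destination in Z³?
(1, 0, -3)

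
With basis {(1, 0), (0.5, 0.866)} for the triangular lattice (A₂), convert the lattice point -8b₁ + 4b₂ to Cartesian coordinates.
(-6, 3.464)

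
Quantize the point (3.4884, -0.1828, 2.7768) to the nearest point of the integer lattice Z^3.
(3, 0, 3)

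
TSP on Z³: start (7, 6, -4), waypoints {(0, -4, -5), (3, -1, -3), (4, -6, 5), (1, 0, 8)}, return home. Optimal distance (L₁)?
72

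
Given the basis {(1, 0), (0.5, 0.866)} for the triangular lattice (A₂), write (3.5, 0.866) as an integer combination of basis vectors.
3b₁ + b₂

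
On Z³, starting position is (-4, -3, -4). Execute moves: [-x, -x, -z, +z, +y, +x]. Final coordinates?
(-5, -2, -4)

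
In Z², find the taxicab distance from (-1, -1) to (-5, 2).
7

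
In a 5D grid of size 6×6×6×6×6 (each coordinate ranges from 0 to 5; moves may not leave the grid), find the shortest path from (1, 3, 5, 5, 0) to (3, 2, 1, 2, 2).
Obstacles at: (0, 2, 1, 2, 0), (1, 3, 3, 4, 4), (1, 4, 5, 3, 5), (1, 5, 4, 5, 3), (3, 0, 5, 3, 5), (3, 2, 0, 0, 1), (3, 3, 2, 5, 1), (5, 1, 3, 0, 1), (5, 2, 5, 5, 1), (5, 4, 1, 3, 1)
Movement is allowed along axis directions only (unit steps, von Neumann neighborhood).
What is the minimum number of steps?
12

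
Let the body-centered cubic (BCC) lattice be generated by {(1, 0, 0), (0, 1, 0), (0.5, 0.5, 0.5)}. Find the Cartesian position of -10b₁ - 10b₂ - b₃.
(-10.5, -10.5, -0.5)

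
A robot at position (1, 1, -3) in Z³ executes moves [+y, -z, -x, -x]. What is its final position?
(-1, 2, -4)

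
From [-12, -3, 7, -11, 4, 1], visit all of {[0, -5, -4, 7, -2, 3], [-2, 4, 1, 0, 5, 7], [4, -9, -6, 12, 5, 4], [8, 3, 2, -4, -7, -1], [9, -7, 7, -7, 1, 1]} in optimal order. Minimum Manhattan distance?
154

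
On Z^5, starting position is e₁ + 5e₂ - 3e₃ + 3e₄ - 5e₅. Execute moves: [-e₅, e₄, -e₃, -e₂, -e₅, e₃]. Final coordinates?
(1, 4, -3, 4, -7)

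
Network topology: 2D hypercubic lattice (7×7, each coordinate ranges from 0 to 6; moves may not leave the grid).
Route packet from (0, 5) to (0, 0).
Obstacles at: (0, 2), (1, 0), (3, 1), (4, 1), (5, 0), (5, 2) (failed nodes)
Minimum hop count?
7
(one shortest path: (0, 5) → (1, 5) → (1, 4) → (1, 3) → (1, 2) → (1, 1) → (0, 1) → (0, 0))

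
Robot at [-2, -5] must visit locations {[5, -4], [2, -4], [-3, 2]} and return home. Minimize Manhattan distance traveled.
30
(one optimal route: (-2, -5) → (5, -4) → (2, -4) → (-3, 2) → (-2, -5))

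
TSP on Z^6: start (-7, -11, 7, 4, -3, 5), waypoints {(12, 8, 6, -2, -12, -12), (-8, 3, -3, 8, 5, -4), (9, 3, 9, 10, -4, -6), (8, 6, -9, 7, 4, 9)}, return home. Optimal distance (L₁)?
240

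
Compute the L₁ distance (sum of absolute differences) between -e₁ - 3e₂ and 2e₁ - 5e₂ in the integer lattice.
5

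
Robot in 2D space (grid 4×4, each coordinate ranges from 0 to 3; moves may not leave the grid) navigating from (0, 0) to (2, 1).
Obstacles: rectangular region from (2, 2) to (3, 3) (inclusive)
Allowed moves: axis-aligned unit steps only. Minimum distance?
3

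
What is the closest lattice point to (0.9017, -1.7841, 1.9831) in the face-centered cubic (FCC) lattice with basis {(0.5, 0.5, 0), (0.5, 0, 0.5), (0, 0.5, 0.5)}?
(1, -2, 2)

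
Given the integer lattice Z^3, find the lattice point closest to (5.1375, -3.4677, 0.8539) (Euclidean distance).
(5, -3, 1)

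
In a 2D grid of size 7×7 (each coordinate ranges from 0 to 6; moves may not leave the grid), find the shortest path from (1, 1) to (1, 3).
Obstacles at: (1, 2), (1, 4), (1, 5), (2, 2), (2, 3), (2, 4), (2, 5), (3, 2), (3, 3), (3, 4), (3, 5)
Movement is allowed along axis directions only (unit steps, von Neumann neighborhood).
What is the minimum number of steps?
4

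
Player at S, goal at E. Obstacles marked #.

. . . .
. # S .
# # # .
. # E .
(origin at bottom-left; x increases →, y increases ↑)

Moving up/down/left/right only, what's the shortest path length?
4
(one shortest path: (2, 2) → (3, 2) → (3, 1) → (3, 0) → (2, 0))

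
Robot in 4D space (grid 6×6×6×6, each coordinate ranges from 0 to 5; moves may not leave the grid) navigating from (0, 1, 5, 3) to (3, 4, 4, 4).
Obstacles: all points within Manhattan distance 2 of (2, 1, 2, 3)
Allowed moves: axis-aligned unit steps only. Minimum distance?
8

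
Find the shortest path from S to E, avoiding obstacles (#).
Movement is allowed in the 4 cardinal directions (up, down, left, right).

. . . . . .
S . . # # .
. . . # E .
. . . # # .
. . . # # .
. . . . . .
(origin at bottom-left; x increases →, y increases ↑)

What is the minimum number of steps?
9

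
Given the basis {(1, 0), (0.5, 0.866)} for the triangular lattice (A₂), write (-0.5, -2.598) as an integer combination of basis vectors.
b₁ - 3b₂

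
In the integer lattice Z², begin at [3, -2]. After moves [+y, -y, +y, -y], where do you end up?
(3, -2)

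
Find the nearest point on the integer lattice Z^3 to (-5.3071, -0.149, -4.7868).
(-5, 0, -5)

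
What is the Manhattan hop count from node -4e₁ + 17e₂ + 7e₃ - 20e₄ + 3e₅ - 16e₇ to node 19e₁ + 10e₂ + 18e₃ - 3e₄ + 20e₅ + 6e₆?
97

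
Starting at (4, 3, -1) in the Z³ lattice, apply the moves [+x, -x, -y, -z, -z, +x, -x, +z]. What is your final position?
(4, 2, -2)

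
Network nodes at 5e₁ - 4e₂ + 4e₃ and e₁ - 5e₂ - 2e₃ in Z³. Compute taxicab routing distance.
11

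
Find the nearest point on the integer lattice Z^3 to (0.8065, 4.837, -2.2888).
(1, 5, -2)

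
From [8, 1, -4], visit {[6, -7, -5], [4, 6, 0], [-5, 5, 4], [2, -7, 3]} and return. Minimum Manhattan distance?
70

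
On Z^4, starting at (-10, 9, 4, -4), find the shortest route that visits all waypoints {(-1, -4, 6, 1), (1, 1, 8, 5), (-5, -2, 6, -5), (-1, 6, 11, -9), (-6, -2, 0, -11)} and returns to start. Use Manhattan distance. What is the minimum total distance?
112
(one optimal route: (-10, 9, 4, -4) → (-1, 6, 11, -9) → (1, 1, 8, 5) → (-1, -4, 6, 1) → (-5, -2, 6, -5) → (-6, -2, 0, -11) → (-10, 9, 4, -4))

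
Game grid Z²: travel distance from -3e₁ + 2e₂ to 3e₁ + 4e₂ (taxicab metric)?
8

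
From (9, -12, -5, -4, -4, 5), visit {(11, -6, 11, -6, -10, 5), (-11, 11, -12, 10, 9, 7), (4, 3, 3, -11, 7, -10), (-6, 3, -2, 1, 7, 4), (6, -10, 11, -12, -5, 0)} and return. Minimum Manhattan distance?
260
(one optimal route: (9, -12, -5, -4, -4, 5) → (11, -6, 11, -6, -10, 5) → (6, -10, 11, -12, -5, 0) → (4, 3, 3, -11, 7, -10) → (-6, 3, -2, 1, 7, 4) → (-11, 11, -12, 10, 9, 7) → (9, -12, -5, -4, -4, 5))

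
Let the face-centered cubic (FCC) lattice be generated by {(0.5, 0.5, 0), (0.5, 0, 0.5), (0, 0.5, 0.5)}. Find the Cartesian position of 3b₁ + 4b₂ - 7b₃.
(3.5, -2, -1.5)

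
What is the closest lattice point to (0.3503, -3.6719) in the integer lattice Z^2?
(0, -4)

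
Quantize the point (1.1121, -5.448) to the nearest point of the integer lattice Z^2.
(1, -5)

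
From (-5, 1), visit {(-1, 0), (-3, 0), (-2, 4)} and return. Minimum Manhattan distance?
16
(one optimal route: (-5, 1) → (-3, 0) → (-1, 0) → (-2, 4) → (-5, 1))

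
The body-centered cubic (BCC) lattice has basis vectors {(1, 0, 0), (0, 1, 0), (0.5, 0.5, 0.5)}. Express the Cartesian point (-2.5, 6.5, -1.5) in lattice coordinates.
-b₁ + 8b₂ - 3b₃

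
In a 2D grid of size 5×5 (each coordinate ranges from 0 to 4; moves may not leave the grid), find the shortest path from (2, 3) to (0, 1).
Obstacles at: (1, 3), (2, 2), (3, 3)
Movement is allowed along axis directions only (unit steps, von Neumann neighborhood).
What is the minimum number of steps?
6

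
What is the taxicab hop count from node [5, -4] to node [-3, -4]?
8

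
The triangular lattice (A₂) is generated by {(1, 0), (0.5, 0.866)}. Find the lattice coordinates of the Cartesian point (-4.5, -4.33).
-2b₁ - 5b₂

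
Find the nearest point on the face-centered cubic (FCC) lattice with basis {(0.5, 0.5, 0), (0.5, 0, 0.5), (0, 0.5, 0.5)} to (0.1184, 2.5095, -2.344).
(0, 2.5, -2.5)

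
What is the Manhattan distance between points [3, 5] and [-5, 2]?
11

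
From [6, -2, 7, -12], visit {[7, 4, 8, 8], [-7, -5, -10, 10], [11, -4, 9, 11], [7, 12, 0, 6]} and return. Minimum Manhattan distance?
162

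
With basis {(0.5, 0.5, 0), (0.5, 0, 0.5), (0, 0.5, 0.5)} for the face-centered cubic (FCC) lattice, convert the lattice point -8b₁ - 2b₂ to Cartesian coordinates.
(-5, -4, -1)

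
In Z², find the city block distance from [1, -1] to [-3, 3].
8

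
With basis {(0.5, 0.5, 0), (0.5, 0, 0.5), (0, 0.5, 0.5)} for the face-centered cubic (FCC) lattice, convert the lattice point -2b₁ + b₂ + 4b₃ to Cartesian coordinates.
(-0.5, 1, 2.5)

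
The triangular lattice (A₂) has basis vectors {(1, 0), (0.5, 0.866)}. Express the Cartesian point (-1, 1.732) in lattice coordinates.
-2b₁ + 2b₂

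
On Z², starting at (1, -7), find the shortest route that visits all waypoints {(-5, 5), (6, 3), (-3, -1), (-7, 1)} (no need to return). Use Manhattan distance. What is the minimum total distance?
35
(one optimal route: (1, -7) → (-3, -1) → (-7, 1) → (-5, 5) → (6, 3))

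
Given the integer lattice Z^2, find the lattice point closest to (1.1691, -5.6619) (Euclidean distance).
(1, -6)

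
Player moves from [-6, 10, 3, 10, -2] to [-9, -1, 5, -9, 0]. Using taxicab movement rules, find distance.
37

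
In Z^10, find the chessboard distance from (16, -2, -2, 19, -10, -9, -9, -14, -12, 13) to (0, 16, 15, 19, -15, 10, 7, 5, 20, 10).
32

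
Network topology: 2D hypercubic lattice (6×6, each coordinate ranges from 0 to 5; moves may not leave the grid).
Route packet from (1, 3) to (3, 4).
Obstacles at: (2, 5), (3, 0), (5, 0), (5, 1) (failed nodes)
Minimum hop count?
3
(one shortest path: (1, 3) → (2, 3) → (3, 3) → (3, 4))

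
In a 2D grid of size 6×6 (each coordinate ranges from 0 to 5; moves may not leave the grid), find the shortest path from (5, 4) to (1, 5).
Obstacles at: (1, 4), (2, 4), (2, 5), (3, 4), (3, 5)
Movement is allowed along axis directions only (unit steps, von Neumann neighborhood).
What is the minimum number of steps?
9
(one shortest path: (5, 4) → (4, 4) → (4, 3) → (3, 3) → (2, 3) → (1, 3) → (0, 3) → (0, 4) → (0, 5) → (1, 5))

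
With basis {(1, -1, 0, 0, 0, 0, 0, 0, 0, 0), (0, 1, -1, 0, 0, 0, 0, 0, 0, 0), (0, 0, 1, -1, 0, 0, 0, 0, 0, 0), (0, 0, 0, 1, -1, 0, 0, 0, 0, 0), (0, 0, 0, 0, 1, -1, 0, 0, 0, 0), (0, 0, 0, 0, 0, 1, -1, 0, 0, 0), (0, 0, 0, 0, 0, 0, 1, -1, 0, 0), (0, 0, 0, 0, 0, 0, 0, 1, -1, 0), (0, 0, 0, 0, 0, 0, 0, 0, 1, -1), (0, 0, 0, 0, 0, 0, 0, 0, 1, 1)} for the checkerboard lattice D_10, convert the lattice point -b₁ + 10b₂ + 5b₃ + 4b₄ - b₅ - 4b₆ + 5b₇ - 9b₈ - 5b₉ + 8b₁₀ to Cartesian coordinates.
(-1, 11, -5, -1, -5, -3, 9, -14, 12, 13)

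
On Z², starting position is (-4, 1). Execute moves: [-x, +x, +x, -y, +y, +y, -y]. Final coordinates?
(-3, 1)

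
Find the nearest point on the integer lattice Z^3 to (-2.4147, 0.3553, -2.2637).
(-2, 0, -2)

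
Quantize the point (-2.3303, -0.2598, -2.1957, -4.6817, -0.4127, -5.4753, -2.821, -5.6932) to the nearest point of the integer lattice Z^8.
(-2, 0, -2, -5, 0, -5, -3, -6)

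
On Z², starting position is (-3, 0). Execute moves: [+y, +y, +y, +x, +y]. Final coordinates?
(-2, 4)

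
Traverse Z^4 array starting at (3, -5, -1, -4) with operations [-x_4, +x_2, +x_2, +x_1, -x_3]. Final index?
(4, -3, -2, -5)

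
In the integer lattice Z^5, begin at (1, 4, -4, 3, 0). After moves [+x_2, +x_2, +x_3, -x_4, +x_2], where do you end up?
(1, 7, -3, 2, 0)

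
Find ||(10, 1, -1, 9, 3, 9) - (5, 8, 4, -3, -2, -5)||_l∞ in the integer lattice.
14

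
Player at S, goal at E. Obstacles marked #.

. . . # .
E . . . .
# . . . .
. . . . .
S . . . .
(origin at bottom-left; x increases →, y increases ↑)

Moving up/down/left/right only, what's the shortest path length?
5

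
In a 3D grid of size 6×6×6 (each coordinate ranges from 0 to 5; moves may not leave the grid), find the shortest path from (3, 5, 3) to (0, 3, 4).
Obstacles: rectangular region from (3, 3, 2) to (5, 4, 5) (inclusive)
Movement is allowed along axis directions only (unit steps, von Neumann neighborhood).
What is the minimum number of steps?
6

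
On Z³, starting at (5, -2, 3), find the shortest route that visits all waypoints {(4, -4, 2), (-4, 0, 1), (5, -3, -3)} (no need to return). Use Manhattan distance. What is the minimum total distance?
27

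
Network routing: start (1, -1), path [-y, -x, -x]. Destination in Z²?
(-1, -2)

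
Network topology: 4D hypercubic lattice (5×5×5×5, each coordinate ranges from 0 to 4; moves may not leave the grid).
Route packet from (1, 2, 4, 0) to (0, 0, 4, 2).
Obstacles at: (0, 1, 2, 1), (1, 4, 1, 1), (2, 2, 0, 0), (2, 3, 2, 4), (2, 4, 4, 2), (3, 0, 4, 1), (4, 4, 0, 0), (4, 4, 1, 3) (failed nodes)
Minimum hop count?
5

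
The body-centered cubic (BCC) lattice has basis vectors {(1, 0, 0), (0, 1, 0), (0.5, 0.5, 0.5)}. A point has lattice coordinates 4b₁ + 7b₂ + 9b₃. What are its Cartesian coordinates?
(8.5, 11.5, 4.5)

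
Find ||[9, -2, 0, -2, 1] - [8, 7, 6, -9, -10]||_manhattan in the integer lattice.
34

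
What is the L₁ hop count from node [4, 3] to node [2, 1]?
4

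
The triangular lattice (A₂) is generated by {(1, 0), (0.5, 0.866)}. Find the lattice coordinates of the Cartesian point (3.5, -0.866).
4b₁ - b₂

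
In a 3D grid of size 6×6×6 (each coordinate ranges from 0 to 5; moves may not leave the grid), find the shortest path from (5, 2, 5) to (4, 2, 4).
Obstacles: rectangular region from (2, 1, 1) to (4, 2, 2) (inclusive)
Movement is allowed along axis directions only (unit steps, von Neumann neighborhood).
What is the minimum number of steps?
2
(one shortest path: (5, 2, 5) → (4, 2, 5) → (4, 2, 4))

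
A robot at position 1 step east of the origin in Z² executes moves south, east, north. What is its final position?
(2, 0)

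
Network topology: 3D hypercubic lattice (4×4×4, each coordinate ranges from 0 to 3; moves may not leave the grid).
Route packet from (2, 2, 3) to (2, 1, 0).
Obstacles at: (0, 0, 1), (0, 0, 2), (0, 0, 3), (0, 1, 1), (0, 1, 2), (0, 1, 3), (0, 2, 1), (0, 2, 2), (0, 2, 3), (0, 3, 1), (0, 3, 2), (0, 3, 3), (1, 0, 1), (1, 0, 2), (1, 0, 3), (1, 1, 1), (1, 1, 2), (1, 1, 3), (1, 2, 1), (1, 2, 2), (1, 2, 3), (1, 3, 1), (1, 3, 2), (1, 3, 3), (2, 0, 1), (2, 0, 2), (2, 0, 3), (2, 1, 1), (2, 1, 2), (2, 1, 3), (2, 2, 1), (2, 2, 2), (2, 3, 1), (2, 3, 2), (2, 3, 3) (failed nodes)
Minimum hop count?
6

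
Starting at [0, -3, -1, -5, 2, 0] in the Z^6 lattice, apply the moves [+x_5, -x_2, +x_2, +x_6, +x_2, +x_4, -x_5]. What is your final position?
(0, -2, -1, -4, 2, 1)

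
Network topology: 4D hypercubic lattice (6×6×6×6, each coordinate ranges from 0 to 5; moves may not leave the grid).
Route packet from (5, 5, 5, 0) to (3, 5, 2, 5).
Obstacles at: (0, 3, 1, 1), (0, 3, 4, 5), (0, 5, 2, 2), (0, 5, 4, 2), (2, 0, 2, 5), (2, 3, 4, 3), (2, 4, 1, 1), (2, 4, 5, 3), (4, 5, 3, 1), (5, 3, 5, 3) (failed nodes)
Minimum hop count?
10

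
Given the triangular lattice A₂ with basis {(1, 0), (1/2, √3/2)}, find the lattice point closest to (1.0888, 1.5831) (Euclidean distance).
(1, 1.732)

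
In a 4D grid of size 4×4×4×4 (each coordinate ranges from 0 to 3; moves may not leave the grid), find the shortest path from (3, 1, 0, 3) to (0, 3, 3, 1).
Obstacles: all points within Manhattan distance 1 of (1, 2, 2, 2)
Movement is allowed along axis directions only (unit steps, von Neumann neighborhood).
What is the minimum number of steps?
10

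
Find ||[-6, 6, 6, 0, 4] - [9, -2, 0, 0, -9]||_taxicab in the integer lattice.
42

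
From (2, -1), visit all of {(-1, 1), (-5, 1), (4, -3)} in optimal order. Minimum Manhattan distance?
17
(one optimal route: (2, -1) → (4, -3) → (-1, 1) → (-5, 1))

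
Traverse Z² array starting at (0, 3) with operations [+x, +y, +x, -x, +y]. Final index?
(1, 5)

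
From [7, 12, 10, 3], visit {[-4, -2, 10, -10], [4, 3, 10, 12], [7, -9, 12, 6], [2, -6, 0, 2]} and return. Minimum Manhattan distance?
138
(one optimal route: (7, 12, 10, 3) → (-4, -2, 10, -10) → (2, -6, 0, 2) → (7, -9, 12, 6) → (4, 3, 10, 12) → (7, 12, 10, 3))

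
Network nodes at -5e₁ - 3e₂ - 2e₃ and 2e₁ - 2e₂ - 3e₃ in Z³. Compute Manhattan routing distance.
9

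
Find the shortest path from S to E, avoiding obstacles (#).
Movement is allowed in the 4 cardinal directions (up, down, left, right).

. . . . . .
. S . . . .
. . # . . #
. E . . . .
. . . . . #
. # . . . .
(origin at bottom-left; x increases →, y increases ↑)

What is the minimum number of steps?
2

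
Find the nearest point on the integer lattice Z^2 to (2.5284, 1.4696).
(3, 1)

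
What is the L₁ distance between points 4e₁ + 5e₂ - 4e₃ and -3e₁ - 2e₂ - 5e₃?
15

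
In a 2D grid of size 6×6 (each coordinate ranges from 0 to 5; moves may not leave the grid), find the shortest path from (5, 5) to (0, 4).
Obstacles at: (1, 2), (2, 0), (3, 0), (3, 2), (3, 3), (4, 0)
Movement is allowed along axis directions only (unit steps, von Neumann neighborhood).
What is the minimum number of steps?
6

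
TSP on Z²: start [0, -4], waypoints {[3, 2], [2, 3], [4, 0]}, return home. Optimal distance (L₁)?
22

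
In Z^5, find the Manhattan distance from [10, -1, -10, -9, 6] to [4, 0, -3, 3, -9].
41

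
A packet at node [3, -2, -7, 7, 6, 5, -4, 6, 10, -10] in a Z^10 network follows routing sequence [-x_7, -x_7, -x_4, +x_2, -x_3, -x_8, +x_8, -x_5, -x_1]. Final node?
(2, -1, -8, 6, 5, 5, -6, 6, 10, -10)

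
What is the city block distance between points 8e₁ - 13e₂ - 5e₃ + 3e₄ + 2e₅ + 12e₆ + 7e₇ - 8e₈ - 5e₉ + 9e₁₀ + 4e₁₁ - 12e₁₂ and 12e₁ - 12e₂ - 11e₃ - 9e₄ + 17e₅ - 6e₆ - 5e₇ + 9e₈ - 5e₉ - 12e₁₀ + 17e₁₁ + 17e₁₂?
148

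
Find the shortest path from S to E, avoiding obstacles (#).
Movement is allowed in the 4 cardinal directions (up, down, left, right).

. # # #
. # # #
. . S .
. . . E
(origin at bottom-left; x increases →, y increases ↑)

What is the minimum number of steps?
2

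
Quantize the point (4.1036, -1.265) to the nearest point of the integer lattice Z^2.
(4, -1)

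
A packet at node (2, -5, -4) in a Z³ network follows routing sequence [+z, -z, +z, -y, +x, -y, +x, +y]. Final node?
(4, -6, -3)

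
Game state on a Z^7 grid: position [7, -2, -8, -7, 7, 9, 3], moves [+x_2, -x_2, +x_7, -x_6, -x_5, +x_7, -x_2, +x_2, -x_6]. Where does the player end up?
(7, -2, -8, -7, 6, 7, 5)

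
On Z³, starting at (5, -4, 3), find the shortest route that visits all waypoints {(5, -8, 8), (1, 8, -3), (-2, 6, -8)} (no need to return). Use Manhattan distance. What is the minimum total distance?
50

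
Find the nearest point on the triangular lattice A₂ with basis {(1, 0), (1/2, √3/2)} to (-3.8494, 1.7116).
(-4, 1.732)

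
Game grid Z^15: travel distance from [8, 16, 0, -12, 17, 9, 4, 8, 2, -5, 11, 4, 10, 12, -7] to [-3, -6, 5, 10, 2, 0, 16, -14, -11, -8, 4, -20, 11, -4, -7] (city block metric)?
182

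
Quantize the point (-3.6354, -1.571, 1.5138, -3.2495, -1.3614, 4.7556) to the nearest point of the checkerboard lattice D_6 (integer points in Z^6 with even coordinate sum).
(-4, -2, 1, -3, -1, 5)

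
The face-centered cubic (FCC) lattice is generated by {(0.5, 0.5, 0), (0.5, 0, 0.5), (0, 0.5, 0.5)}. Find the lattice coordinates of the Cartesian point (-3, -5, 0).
-8b₁ + 2b₂ - 2b₃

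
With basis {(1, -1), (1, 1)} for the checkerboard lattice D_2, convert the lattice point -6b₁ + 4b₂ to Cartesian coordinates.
(-2, 10)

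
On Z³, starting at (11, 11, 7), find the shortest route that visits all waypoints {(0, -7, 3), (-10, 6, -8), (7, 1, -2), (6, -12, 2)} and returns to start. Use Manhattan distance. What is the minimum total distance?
128
(one optimal route: (11, 11, 7) → (-10, 6, -8) → (0, -7, 3) → (6, -12, 2) → (7, 1, -2) → (11, 11, 7))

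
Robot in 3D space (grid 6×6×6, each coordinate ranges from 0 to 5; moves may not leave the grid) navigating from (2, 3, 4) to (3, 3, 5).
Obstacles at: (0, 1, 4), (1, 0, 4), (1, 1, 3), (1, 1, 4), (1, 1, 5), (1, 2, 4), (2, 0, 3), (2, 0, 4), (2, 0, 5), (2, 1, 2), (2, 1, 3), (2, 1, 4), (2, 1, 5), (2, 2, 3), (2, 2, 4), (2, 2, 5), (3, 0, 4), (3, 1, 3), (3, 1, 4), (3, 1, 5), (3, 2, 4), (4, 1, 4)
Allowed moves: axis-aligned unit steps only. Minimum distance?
2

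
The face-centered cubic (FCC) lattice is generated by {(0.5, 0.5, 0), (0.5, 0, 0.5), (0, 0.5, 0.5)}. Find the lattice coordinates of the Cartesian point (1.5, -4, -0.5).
-2b₁ + 5b₂ - 6b₃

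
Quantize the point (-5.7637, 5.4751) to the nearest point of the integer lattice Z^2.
(-6, 5)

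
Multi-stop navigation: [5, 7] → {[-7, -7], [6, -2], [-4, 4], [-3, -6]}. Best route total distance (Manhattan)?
42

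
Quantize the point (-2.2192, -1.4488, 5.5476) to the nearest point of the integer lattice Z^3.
(-2, -1, 6)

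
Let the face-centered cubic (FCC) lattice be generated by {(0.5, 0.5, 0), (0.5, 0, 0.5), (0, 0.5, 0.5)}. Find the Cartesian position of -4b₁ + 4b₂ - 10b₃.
(0, -7, -3)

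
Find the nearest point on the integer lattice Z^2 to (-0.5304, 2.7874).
(-1, 3)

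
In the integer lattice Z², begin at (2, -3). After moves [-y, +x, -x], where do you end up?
(2, -4)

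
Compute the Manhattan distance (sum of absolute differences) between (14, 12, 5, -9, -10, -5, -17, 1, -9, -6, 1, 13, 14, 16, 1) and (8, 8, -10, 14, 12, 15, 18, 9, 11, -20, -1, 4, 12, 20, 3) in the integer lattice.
186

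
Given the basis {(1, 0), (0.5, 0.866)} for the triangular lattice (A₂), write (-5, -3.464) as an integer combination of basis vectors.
-3b₁ - 4b₂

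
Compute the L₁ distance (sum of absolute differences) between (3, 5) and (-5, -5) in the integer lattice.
18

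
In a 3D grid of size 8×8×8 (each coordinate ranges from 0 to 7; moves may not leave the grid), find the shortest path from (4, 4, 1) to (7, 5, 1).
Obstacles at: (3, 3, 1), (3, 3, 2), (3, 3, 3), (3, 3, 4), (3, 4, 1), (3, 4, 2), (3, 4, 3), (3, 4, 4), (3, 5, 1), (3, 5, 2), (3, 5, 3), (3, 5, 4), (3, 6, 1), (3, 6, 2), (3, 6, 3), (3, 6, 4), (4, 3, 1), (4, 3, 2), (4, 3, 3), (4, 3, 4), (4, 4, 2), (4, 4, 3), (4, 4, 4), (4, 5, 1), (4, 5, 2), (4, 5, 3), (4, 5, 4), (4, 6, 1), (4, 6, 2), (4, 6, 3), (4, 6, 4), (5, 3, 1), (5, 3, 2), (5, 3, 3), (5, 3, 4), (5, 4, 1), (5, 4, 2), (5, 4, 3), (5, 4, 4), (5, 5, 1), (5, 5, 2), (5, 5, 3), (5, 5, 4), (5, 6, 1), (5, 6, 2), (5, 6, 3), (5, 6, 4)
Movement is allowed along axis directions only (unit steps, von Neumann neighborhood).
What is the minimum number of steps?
6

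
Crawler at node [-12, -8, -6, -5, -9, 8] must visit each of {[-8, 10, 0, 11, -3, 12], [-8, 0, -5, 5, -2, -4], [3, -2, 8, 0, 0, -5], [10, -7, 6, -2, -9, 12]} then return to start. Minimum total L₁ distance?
210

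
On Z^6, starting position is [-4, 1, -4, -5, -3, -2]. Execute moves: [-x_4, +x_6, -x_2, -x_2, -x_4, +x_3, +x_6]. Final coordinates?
(-4, -1, -3, -7, -3, 0)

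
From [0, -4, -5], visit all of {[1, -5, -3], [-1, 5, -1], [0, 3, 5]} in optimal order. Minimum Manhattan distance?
27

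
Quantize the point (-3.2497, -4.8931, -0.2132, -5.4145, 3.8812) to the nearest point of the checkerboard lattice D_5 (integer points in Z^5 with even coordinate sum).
(-3, -5, 0, -6, 4)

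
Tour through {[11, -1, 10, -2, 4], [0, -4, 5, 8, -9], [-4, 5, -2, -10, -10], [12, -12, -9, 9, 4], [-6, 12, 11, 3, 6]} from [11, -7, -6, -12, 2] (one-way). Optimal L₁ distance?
199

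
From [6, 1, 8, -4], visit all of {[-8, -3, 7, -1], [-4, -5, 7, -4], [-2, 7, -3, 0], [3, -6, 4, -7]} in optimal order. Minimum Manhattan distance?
67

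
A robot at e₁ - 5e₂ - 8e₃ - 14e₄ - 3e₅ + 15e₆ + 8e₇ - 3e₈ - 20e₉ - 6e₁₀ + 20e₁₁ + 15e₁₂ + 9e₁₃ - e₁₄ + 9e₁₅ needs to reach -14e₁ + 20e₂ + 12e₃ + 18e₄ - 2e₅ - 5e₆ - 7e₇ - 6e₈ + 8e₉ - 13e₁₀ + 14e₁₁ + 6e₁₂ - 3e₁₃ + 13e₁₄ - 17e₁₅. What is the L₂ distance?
69.8212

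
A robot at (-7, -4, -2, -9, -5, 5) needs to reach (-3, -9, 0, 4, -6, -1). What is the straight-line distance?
15.843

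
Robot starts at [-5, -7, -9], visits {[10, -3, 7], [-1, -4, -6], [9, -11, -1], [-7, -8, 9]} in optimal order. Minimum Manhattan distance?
73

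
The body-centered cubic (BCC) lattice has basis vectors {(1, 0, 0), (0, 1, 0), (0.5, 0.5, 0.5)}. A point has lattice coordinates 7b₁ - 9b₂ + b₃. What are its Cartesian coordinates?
(7.5, -8.5, 0.5)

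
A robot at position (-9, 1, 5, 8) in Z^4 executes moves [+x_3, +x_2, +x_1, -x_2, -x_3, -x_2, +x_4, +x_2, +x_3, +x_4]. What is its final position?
(-8, 1, 6, 10)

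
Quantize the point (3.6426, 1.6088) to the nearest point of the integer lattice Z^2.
(4, 2)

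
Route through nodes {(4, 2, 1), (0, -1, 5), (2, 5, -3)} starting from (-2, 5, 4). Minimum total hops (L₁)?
29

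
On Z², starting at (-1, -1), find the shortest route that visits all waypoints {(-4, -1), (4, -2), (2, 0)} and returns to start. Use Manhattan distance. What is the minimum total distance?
20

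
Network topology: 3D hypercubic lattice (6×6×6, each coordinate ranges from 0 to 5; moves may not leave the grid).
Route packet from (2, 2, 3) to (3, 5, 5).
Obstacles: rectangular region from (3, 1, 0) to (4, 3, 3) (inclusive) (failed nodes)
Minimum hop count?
6
(one shortest path: (2, 2, 3) → (2, 3, 3) → (2, 4, 3) → (3, 4, 3) → (3, 5, 3) → (3, 5, 4) → (3, 5, 5))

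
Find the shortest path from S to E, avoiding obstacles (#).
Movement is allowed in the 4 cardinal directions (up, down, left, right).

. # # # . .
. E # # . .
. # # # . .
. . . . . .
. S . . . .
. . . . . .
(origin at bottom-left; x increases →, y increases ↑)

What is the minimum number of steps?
5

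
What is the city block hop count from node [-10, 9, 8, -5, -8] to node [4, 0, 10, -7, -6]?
29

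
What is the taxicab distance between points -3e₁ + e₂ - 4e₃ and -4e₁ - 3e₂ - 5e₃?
6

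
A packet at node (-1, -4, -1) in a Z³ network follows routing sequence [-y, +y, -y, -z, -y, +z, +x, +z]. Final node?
(0, -6, 0)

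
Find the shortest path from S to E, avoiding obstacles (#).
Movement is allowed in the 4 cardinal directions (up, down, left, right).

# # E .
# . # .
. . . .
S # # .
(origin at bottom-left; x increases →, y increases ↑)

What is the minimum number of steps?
7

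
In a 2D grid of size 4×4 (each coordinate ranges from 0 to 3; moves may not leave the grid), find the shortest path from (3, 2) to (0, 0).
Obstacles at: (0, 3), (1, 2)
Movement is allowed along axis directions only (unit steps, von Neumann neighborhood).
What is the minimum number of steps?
5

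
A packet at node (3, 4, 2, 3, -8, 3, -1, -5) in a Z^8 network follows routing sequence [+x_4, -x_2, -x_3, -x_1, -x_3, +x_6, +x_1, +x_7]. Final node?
(3, 3, 0, 4, -8, 4, 0, -5)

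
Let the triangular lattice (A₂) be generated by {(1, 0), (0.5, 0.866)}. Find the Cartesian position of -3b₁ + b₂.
(-2.5, 0.866)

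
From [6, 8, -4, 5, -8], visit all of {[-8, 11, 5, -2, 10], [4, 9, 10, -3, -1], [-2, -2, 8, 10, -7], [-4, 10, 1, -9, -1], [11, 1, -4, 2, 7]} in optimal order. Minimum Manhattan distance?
164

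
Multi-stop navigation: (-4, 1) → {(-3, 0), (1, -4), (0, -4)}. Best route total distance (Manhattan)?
10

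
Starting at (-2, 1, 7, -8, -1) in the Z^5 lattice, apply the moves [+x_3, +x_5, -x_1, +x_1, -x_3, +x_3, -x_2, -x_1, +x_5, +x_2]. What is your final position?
(-3, 1, 8, -8, 1)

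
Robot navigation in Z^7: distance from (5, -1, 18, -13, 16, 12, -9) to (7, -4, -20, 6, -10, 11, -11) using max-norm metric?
38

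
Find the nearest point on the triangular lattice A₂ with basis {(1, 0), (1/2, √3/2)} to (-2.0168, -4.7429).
(-2, -5.196)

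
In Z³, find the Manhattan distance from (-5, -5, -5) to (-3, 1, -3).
10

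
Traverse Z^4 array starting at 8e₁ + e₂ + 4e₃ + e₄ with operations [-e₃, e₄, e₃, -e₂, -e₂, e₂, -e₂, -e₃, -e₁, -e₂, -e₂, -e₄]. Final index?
(7, -3, 3, 1)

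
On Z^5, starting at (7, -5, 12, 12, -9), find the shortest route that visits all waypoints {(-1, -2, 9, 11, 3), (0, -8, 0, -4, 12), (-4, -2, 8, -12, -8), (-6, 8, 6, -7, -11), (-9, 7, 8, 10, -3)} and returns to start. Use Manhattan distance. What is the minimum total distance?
206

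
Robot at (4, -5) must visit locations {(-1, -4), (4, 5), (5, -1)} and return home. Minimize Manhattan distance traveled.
32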